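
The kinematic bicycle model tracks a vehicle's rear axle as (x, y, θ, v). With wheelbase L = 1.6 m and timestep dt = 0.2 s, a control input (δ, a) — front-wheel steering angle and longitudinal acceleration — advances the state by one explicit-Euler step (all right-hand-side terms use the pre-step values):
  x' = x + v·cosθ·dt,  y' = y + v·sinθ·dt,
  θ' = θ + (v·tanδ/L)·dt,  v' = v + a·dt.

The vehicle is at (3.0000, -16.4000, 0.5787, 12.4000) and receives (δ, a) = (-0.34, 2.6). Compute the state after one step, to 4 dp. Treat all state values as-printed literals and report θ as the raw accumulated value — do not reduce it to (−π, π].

(5.0762, -15.0436, 0.0304, 12.9200)

x' = 3.0000 + 12.4000·cos(0.5787)·0.2 = 5.0762
y' = -16.4000 + 12.4000·sin(0.5787)·0.2 = -15.0436
θ' = 0.5787 + (12.4000/1.6)·tan(-0.34)·0.2 = 0.0304
v' = 12.4000 + 2.6000·0.2 = 12.9200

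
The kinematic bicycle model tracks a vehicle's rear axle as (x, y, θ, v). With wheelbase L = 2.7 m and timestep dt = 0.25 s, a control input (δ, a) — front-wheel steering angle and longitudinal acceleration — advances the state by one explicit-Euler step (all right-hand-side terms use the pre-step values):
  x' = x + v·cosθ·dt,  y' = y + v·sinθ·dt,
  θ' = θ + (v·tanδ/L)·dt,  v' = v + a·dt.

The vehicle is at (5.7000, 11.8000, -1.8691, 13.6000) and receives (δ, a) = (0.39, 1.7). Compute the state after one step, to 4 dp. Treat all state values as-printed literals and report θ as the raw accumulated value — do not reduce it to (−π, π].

(4.7007, 8.5502, -1.3515, 14.0250)

x' = 5.7000 + 13.6000·cos(-1.8691)·0.25 = 4.7007
y' = 11.8000 + 13.6000·sin(-1.8691)·0.25 = 8.5502
θ' = -1.8691 + (13.6000/2.7)·tan(0.39)·0.25 = -1.3515
v' = 13.6000 + 1.7000·0.25 = 14.0250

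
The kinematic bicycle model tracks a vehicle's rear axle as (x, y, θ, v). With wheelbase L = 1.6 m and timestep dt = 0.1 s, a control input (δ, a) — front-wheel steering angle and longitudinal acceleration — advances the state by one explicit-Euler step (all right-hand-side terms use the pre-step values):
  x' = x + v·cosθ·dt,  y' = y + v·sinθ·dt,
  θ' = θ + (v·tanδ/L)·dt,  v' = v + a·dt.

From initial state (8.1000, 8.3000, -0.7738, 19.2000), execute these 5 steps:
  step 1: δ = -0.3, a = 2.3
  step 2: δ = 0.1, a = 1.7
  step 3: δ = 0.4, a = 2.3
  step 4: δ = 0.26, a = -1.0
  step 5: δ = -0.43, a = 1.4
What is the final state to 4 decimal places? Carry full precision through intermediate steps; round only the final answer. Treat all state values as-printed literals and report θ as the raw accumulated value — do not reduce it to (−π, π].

(14.9743, 2.2110, -0.7411, 19.8700)

after step 1 (δ=-0.3, a=2.3): (9.473300, 6.958192, -1.145003, 19.430000)
after step 2 (δ=0.1, a=1.7): (10.275842, 5.188680, -1.023160, 19.600000)
after step 3 (δ=0.4, a=2.3): (11.296357, 3.515315, -0.505238, 19.830000)
after step 4 (δ=0.26, a=-1.0): (13.031600, 2.555512, -0.175537, 19.730000)
after step 5 (δ=-0.43, a=1.4): (14.974280, 2.210953, -0.741074, 19.870000)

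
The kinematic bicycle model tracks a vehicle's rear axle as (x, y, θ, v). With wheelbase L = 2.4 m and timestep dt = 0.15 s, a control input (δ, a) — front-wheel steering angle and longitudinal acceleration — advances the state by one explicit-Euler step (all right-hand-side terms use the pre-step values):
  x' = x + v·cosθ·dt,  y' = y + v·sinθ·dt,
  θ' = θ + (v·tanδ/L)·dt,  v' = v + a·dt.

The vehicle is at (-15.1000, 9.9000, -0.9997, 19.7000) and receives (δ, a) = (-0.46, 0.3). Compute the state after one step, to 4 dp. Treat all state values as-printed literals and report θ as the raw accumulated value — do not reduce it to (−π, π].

(-13.5027, 7.4139, -1.6097, 19.7450)

x' = -15.1000 + 19.7000·cos(-0.9997)·0.15 = -13.5027
y' = 9.9000 + 19.7000·sin(-0.9997)·0.15 = 7.4139
θ' = -0.9997 + (19.7000/2.4)·tan(-0.46)·0.15 = -1.6097
v' = 19.7000 + 0.3000·0.15 = 19.7450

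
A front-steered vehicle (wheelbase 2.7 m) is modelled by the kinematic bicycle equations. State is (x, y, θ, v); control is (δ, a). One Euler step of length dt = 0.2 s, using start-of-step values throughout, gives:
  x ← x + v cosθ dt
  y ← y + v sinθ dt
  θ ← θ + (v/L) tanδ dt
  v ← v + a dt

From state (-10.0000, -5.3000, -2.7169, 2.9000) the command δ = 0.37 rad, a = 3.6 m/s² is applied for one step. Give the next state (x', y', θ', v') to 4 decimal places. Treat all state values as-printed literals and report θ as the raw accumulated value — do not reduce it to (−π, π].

x' = -10.0000 + 2.9000·cos(-2.7169)·0.2 = -10.5285
y' = -5.3000 + 2.9000·sin(-2.7169)·0.2 = -5.5390
θ' = -2.7169 + (2.9000/2.7)·tan(0.37)·0.2 = -2.6336
v' = 2.9000 + 3.6000·0.2 = 3.6200

(-10.5285, -5.5390, -2.6336, 3.6200)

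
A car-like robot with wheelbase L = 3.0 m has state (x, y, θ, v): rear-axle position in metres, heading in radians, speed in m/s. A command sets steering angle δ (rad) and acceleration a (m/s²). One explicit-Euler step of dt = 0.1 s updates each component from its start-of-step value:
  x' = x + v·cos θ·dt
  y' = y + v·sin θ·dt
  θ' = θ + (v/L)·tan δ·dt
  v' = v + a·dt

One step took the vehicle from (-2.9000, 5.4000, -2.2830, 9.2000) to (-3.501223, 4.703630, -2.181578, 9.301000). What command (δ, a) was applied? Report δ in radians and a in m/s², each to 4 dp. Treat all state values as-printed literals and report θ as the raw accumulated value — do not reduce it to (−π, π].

δ = 0.3194, a = 1.0100

a = (v'−v)/dt = (0.101000)/0.1 = 1.0100
Δθ = θ'−θ = 0.101422;  (v·dt/L) = 9.2000·0.1/3.0 = 0.306667
tan δ = Δθ·L/(v·dt) = 0.330724  →  δ = 0.3194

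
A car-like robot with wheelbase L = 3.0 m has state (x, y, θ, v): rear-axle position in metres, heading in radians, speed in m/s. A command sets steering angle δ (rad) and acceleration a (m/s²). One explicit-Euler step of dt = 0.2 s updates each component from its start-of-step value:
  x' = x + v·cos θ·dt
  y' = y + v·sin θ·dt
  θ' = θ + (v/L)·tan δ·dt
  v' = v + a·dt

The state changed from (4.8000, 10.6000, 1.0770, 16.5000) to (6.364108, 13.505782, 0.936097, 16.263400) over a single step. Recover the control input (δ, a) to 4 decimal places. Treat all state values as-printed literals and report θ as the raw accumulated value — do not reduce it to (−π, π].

a = (v'−v)/dt = (-0.236600)/0.2 = -1.1830
Δθ = θ'−θ = -0.140903;  (v·dt/L) = 16.5000·0.2/3.0 = 1.100000
tan δ = Δθ·L/(v·dt) = -0.128094  →  δ = -0.1274

δ = -0.1274, a = -1.1830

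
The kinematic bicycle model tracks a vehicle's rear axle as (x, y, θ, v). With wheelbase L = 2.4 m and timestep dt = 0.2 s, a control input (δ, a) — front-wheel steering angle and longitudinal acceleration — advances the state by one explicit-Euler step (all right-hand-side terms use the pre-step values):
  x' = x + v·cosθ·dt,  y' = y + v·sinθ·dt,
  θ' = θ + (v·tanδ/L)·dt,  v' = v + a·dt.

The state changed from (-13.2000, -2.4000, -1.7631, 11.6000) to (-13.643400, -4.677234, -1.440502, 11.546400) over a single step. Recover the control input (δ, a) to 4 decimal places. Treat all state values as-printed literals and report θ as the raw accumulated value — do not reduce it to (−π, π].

δ = 0.3221, a = -0.2680

a = (v'−v)/dt = (-0.053600)/0.2 = -0.2680
Δθ = θ'−θ = 0.322598;  (v·dt/L) = 11.6000·0.2/2.4 = 0.966667
tan δ = Δθ·L/(v·dt) = 0.333722  →  δ = 0.3221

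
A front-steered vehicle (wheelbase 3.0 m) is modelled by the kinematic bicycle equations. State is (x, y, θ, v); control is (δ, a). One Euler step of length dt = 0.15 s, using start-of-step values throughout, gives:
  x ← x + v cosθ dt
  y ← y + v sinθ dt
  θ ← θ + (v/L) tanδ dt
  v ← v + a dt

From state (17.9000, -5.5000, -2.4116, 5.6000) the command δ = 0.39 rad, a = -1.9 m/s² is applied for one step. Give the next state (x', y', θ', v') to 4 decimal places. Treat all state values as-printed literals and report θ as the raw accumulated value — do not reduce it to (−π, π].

(17.2740, -6.0602, -2.2965, 5.3150)

x' = 17.9000 + 5.6000·cos(-2.4116)·0.15 = 17.2740
y' = -5.5000 + 5.6000·sin(-2.4116)·0.15 = -6.0602
θ' = -2.4116 + (5.6000/3.0)·tan(0.39)·0.15 = -2.2965
v' = 5.6000 − 1.9000·0.15 = 5.3150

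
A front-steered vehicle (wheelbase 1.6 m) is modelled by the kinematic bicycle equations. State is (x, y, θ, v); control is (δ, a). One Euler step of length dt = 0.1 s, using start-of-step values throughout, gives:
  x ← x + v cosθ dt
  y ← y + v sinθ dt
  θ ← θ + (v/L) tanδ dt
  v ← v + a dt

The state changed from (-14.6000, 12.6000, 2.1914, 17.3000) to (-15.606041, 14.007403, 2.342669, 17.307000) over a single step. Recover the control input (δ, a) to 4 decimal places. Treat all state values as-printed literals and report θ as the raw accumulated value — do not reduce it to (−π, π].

δ = 0.1390, a = 0.0700

a = (v'−v)/dt = (0.007000)/0.1 = 0.0700
Δθ = θ'−θ = 0.151269;  (v·dt/L) = 17.3000·0.1/1.6 = 1.081250
tan δ = Δθ·L/(v·dt) = 0.139902  →  δ = 0.1390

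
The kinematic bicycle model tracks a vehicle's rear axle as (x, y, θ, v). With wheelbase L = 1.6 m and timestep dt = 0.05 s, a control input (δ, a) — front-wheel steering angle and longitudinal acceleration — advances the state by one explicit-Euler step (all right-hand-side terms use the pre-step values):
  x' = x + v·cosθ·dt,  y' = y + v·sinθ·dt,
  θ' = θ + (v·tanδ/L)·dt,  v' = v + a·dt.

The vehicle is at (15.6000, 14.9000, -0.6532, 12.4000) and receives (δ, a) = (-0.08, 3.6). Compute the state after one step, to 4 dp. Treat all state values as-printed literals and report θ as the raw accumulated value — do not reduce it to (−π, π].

x' = 15.6000 + 12.4000·cos(-0.6532)·0.05 = 16.0924
y' = 14.9000 + 12.4000·sin(-0.6532)·0.05 = 14.5232
θ' = -0.6532 + (12.4000/1.6)·tan(-0.08)·0.05 = -0.6843
v' = 12.4000 + 3.6000·0.05 = 12.5800

(16.0924, 14.5232, -0.6843, 12.5800)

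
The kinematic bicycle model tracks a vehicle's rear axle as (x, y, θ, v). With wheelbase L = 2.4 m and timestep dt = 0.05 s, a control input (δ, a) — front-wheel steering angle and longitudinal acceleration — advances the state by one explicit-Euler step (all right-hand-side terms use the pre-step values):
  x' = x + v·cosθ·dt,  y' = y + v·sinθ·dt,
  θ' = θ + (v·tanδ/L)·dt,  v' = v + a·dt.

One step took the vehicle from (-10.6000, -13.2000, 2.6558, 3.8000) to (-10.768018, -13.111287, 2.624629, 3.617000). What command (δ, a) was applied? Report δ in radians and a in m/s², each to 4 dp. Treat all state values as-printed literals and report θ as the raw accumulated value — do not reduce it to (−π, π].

a = (v'−v)/dt = (-0.183000)/0.05 = -3.6600
Δθ = θ'−θ = -0.031171;  (v·dt/L) = 3.8000·0.05/2.4 = 0.079167
tan δ = Δθ·L/(v·dt) = -0.393739  →  δ = -0.3751

δ = -0.3751, a = -3.6600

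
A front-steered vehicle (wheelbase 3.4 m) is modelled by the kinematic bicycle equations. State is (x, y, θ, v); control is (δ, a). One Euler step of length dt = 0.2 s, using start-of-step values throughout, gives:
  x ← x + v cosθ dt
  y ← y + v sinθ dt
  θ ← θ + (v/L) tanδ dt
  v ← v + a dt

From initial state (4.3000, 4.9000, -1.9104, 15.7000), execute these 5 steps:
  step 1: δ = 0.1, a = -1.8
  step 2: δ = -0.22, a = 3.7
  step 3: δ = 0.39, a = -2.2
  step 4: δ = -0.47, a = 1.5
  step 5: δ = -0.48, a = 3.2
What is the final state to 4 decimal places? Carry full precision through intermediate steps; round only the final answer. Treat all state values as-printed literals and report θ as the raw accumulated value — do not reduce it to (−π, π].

(-0.6824, -9.8107, -2.5862, 16.5800)

after step 1 (δ=0.1, a=-1.8): (3.254024, 1.939336, -1.817738, 15.340000)
after step 2 (δ=-0.22, a=3.7): (2.504083, -1.035595, -2.019522, 16.080000)
after step 3 (δ=0.39, a=-2.2): (1.108927, -3.933214, -1.630712, 15.640000)
after step 4 (δ=-0.47, a=1.5): (0.921622, -7.055601, -2.098041, 15.940000)
after step 5 (δ=-0.48, a=3.2): (-0.682432, -9.810661, -2.586190, 16.580000)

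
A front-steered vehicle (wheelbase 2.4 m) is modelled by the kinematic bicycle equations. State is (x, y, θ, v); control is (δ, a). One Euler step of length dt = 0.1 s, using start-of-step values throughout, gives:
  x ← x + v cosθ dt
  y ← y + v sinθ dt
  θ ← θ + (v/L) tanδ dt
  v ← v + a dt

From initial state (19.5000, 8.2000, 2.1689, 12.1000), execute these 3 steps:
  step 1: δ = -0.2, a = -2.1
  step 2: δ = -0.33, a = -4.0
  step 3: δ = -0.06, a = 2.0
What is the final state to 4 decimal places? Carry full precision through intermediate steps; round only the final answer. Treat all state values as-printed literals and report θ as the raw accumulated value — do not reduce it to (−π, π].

after step 1 (δ=-0.2, a=-2.1): (18.818678, 9.199950, 2.066700, 11.890000)
after step 2 (δ=-0.33, a=-4.0): (18.252919, 10.245722, 1.897008, 11.490000)
after step 3 (δ=-0.06, a=2.0): (17.884715, 11.334127, 1.868248, 11.690000)

(17.8847, 11.3341, 1.8682, 11.6900)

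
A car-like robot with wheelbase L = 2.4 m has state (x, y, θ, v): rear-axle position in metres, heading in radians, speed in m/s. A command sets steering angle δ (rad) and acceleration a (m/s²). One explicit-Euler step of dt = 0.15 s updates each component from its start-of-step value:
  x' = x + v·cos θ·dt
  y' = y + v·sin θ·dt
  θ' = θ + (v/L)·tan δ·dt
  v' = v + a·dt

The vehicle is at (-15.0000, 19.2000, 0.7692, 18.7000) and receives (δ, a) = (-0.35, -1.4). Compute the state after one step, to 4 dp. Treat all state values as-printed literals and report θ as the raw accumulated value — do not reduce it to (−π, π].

x' = -15.0000 + 18.7000·cos(0.7692)·0.15 = -12.9847
y' = 19.2000 + 18.7000·sin(0.7692)·0.15 = 21.1510
θ' = 0.7692 + (18.7000/2.4)·tan(-0.35)·0.15 = 0.3426
v' = 18.7000 − 1.4000·0.15 = 18.4900

(-12.9847, 21.1510, 0.3426, 18.4900)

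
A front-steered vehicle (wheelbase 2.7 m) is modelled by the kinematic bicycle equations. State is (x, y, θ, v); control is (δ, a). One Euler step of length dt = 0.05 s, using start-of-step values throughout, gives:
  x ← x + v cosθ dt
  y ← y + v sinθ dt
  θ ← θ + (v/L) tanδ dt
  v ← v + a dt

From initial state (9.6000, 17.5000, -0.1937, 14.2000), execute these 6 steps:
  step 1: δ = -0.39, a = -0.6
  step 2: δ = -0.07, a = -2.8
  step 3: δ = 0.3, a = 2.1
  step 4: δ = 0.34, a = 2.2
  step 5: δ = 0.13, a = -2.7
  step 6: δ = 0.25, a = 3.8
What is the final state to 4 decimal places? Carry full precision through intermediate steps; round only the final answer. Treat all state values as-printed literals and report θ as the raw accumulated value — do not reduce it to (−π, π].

(13.7311, 16.5802, -0.0460, 14.3000)

after step 1 (δ=-0.39, a=-0.6): (10.296722, 17.363331, -0.301792, 14.170000)
after step 2 (δ=-0.07, a=-2.8): (10.973202, 17.152743, -0.320191, 14.030000)
after step 3 (δ=0.3, a=2.1): (11.639048, 16.931947, -0.239821, 14.135000)
after step 4 (δ=0.34, a=2.2): (12.325571, 16.764074, -0.147227, 14.245000)
after step 5 (δ=0.13, a=-2.7): (13.030116, 16.659590, -0.112739, 14.110000)
after step 6 (δ=0.25, a=3.8): (13.731137, 16.580221, -0.046019, 14.300000)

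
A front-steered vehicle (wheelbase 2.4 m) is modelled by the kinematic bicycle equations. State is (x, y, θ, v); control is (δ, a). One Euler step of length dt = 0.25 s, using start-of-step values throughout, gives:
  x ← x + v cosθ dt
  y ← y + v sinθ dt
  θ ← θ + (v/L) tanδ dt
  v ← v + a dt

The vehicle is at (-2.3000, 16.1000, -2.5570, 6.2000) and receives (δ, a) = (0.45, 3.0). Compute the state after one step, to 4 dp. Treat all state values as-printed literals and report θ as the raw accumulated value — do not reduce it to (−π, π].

x' = -2.3000 + 6.2000·cos(-2.5570)·0.25 = -3.5926
y' = 16.1000 + 6.2000·sin(-2.5570)·0.25 = 15.2446
θ' = -2.5570 + (6.2000/2.4)·tan(0.45)·0.25 = -2.2450
v' = 6.2000 + 3.0000·0.25 = 6.9500

(-3.5926, 15.2446, -2.2450, 6.9500)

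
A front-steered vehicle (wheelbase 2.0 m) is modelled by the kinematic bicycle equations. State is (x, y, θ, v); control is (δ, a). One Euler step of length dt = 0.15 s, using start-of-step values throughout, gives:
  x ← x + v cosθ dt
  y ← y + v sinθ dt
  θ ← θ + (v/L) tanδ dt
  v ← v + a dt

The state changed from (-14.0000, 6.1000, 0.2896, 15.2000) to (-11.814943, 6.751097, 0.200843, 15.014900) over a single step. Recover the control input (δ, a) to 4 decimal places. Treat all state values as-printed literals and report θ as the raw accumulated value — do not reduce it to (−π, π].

a = (v'−v)/dt = (-0.185100)/0.15 = -1.2340
Δθ = θ'−θ = -0.088757;  (v·dt/L) = 15.2000·0.15/2.0 = 1.140000
tan δ = Δθ·L/(v·dt) = -0.077857  →  δ = -0.0777

δ = -0.0777, a = -1.2340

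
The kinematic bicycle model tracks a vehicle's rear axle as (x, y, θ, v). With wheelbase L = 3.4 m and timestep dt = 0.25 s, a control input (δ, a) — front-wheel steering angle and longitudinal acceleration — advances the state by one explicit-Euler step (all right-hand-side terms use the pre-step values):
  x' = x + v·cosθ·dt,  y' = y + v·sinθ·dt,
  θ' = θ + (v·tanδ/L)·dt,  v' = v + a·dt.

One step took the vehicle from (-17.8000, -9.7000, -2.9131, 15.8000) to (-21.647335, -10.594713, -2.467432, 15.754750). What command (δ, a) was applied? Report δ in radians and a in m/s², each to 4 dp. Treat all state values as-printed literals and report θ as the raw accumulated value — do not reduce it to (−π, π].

δ = 0.3663, a = -0.1810

a = (v'−v)/dt = (-0.045250)/0.25 = -0.1810
Δθ = θ'−θ = 0.445668;  (v·dt/L) = 15.8000·0.25/3.4 = 1.161765
tan δ = Δθ·L/(v·dt) = 0.383613  →  δ = 0.3663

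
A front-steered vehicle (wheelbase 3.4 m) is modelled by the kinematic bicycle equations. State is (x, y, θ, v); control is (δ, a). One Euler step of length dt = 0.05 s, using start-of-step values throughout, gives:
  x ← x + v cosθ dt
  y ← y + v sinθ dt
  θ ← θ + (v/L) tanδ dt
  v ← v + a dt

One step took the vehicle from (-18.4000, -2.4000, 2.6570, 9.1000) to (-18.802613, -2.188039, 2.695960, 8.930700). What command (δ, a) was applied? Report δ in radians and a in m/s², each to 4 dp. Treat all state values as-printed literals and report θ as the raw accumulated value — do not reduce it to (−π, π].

δ = 0.2833, a = -3.3860

a = (v'−v)/dt = (-0.169300)/0.05 = -3.3860
Δθ = θ'−θ = 0.038960;  (v·dt/L) = 9.1000·0.05/3.4 = 0.133824
tan δ = Δθ·L/(v·dt) = 0.291130  →  δ = 0.2833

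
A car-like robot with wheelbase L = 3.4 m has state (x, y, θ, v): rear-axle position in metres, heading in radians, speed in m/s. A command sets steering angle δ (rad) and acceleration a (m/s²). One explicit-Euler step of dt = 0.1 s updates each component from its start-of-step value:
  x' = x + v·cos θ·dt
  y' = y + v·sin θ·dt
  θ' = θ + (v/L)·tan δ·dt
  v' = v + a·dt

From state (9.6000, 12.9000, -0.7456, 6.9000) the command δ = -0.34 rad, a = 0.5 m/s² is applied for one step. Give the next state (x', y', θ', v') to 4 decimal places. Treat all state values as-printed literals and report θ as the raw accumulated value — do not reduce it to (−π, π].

(10.1069, 12.4319, -0.8174, 6.9500)

x' = 9.6000 + 6.9000·cos(-0.7456)·0.1 = 10.1069
y' = 12.9000 + 6.9000·sin(-0.7456)·0.1 = 12.4319
θ' = -0.7456 + (6.9000/3.4)·tan(-0.34)·0.1 = -0.8174
v' = 6.9000 + 0.5000·0.1 = 6.9500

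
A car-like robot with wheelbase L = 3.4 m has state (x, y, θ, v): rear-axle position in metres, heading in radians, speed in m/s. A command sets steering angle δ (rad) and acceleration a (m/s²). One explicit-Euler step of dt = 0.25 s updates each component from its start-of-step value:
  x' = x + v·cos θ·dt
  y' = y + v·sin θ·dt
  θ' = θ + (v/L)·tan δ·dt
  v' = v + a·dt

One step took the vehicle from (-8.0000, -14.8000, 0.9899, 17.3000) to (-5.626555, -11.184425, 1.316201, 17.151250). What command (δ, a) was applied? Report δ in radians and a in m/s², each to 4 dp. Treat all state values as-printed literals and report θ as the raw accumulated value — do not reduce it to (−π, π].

δ = 0.2511, a = -0.5950

a = (v'−v)/dt = (-0.148750)/0.25 = -0.5950
Δθ = θ'−θ = 0.326301;  (v·dt/L) = 17.3000·0.25/3.4 = 1.272059
tan δ = Δθ·L/(v·dt) = 0.256514  →  δ = 0.2511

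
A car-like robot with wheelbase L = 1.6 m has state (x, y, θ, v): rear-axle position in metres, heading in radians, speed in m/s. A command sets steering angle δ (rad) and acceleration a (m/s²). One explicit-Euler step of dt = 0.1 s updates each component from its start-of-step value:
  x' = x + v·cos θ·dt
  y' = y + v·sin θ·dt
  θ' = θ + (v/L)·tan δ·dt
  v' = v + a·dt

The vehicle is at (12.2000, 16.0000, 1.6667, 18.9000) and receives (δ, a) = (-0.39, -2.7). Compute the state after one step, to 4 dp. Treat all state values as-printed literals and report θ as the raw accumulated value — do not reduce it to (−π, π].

x' = 12.2000 + 18.9000·cos(1.6667)·0.1 = 12.0190
y' = 16.0000 + 18.9000·sin(1.6667)·0.1 = 17.8813
θ' = 1.6667 + (18.9000/1.6)·tan(-0.39)·0.1 = 1.1811
v' = 18.9000 − 2.7000·0.1 = 18.6300

(12.0190, 17.8813, 1.1811, 18.6300)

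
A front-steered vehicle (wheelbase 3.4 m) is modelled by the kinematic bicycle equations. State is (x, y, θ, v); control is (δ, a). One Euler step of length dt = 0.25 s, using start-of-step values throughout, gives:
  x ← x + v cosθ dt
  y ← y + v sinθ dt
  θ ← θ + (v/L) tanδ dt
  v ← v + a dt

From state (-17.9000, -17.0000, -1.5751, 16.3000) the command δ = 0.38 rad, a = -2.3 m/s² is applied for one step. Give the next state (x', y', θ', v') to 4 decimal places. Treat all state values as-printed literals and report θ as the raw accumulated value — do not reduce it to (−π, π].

x' = -17.9000 + 16.3000·cos(-1.5751)·0.25 = -17.9175
y' = -17.0000 + 16.3000·sin(-1.5751)·0.25 = -21.0750
θ' = -1.5751 + (16.3000/3.4)·tan(0.38)·0.25 = -1.0964
v' = 16.3000 − 2.3000·0.25 = 15.7250

(-17.9175, -21.0750, -1.0964, 15.7250)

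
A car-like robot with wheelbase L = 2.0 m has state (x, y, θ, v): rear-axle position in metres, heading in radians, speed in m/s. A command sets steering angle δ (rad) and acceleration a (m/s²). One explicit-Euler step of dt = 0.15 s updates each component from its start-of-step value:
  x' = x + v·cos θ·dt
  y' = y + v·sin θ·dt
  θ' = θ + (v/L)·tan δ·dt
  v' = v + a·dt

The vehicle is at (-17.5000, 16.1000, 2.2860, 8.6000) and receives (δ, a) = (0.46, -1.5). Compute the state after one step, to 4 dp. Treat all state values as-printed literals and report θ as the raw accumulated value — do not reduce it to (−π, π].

x' = -17.5000 + 8.6000·cos(2.2860)·0.15 = -18.3459
y' = 16.1000 + 8.6000·sin(2.2860)·0.15 = 17.0739
θ' = 2.2860 + (8.6000/2.0)·tan(0.46)·0.15 = 2.6056
v' = 8.6000 − 1.5000·0.15 = 8.3750

(-18.3459, 17.0739, 2.6056, 8.3750)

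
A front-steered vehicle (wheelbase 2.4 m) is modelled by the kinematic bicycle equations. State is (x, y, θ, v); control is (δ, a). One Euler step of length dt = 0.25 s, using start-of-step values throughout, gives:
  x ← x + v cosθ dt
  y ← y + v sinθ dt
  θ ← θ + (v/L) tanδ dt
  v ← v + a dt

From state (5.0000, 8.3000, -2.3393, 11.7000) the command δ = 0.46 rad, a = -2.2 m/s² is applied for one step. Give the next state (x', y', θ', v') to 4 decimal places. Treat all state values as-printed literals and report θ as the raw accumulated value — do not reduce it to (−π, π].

x' = 5.0000 + 11.7000·cos(-2.3393)·0.25 = 2.9669
y' = 8.3000 + 11.7000·sin(-2.3393)·0.25 = 6.1971
θ' = -2.3393 + (11.7000/2.4)·tan(0.46)·0.25 = -1.7355
v' = 11.7000 − 2.2000·0.25 = 11.1500

(2.9669, 6.1971, -1.7355, 11.1500)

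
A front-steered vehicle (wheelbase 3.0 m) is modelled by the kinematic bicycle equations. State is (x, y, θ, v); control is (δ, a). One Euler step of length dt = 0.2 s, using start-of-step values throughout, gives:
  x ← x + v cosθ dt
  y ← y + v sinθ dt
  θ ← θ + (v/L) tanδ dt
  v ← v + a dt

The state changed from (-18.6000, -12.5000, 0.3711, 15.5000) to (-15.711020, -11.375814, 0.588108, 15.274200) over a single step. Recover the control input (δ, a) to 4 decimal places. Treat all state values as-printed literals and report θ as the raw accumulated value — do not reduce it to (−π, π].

a = (v'−v)/dt = (-0.225800)/0.2 = -1.1290
Δθ = θ'−θ = 0.217008;  (v·dt/L) = 15.5000·0.2/3.0 = 1.033333
tan δ = Δθ·L/(v·dt) = 0.210008  →  δ = 0.2070

δ = 0.2070, a = -1.1290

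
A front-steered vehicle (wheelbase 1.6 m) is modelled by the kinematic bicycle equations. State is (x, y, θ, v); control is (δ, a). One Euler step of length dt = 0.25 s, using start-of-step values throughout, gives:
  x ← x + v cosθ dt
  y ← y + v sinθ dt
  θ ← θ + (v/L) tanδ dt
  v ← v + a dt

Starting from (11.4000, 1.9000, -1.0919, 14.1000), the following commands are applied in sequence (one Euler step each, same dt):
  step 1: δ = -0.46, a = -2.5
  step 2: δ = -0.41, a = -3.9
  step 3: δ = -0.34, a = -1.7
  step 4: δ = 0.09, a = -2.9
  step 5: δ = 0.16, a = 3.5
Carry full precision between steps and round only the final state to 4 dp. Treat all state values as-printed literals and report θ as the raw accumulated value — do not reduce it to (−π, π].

after step 1 (δ=-0.46, a=-2.5): (13.024320, -1.228452, -2.183436, 13.475000)
after step 2 (δ=-0.41, a=-3.9): (11.087192, -3.984538, -3.098538, 12.500000)
after step 3 (δ=-0.34, a=-1.7): (7.965088, -4.119042, -3.789430, 12.075000)
after step 4 (δ=0.09, a=-2.9): (5.557965, -2.297337, -3.619166, 11.350000)
after step 5 (δ=0.16, a=3.5): (3.037944, -0.993150, -3.332969, 12.225000)

(3.0379, -0.9932, -3.3330, 12.2250)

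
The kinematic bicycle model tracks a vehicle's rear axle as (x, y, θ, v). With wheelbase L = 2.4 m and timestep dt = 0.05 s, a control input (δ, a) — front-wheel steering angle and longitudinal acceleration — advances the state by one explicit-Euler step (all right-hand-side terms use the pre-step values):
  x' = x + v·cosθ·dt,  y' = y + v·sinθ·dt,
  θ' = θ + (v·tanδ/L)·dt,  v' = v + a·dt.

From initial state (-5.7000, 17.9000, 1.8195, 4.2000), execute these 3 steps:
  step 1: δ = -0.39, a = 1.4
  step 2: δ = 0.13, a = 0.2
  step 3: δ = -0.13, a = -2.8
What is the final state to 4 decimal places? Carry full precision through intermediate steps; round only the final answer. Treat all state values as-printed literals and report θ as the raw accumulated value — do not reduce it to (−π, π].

(-5.8444, 18.5209, 1.7835, 4.1400)

after step 1 (δ=-0.39, a=1.4): (-5.751691, 18.103539, 1.783533, 4.270000)
after step 2 (δ=0.13, a=0.2): (-5.796768, 18.312226, 1.795163, 4.280000)
after step 3 (δ=-0.13, a=-2.8): (-5.844381, 18.520862, 1.783505, 4.140000)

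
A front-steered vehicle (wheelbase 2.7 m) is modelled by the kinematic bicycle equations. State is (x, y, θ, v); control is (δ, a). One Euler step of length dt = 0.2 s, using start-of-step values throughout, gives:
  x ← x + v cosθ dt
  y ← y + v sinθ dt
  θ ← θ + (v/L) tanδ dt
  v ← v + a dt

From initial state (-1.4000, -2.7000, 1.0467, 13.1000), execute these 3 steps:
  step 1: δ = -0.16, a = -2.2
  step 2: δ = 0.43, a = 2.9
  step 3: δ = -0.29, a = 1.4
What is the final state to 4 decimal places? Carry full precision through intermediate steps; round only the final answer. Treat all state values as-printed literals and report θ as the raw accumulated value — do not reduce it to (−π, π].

after step 1 (δ=-0.16, a=-2.2): (-0.088871, -0.431666, 0.890102, 12.660000)
after step 2 (δ=0.43, a=2.9): (1.504599, 1.536043, 1.320187, 13.240000)
after step 3 (δ=-0.29, a=1.4): (2.161289, 4.101323, 1.027521, 13.520000)

(2.1613, 4.1013, 1.0275, 13.5200)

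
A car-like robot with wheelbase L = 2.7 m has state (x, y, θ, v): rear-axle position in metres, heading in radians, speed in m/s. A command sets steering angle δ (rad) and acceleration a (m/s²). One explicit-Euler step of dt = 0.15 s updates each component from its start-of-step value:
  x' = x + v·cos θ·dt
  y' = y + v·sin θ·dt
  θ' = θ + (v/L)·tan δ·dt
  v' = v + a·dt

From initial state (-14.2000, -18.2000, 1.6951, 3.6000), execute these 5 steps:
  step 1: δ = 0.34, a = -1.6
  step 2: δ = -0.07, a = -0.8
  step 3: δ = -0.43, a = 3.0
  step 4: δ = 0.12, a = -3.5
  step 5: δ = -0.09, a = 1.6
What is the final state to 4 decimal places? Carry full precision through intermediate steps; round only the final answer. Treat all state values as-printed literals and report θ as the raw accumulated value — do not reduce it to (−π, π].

(-14.5663, -15.6699, 1.6791, 3.4050)

after step 1 (δ=0.34, a=-1.6): (-14.266951, -17.664167, 1.765847, 3.360000)
after step 2 (δ=-0.07, a=-0.8): (-14.364635, -17.169723, 1.752759, 3.240000)
after step 3 (δ=-0.43, a=3.0): (-14.452582, -16.691747, 1.670208, 3.690000)
after step 4 (δ=0.12, a=-3.5): (-14.507515, -16.140980, 1.694926, 3.165000)
after step 5 (δ=-0.09, a=1.6): (-14.566295, -15.669883, 1.679058, 3.405000)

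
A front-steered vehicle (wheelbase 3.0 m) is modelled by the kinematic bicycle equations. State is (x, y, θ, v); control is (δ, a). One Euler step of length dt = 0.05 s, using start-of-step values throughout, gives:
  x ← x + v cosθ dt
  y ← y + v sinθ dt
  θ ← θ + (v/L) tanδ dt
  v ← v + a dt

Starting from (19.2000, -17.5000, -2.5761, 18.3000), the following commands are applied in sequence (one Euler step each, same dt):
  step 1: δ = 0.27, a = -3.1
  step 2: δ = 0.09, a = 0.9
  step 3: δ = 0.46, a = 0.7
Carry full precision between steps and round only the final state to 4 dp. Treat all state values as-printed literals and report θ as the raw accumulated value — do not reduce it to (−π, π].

(16.9963, -19.1092, -2.3142, 18.2250)

after step 1 (δ=0.27, a=-3.1): (18.427443, -17.990286, -2.491689, 18.145000)
after step 2 (δ=0.09, a=0.9): (17.705143, -18.539272, -2.464398, 18.190000)
after step 3 (δ=0.46, a=0.7): (16.996339, -19.109173, -2.314194, 18.225000)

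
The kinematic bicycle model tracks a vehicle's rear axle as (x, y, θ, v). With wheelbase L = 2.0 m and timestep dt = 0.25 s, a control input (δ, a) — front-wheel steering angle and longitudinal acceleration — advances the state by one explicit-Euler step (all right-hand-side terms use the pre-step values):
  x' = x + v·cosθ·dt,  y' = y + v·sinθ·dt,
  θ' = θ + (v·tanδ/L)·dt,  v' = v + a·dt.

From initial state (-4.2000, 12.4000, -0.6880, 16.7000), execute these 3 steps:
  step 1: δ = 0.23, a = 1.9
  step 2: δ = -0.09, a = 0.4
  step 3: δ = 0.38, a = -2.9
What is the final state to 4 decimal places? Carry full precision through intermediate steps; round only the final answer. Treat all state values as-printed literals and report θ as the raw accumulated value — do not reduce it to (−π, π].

(7.2236, 7.2453, 0.4695, 16.5500)

after step 1 (δ=0.23, a=1.9): (-0.974739, 9.748902, -0.199226, 17.175000)
after step 2 (δ=-0.09, a=0.4): (3.234081, 8.899125, -0.392968, 17.275000)
after step 3 (δ=0.38, a=-2.9): (7.223641, 7.245338, 0.469514, 16.550000)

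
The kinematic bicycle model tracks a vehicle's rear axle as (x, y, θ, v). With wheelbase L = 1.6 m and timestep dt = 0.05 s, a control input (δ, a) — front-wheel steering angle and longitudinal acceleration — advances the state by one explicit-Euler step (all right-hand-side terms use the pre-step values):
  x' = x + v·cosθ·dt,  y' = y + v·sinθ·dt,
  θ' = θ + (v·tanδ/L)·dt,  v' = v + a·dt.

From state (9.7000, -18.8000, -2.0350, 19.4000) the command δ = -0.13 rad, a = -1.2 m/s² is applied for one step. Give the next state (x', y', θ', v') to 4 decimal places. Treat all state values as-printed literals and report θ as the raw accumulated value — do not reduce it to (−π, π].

(9.2657, -19.6674, -2.1143, 19.3400)

x' = 9.7000 + 19.4000·cos(-2.0350)·0.05 = 9.2657
y' = -18.8000 + 19.4000·sin(-2.0350)·0.05 = -19.6674
θ' = -2.0350 + (19.4000/1.6)·tan(-0.13)·0.05 = -2.1143
v' = 19.4000 − 1.2000·0.05 = 19.3400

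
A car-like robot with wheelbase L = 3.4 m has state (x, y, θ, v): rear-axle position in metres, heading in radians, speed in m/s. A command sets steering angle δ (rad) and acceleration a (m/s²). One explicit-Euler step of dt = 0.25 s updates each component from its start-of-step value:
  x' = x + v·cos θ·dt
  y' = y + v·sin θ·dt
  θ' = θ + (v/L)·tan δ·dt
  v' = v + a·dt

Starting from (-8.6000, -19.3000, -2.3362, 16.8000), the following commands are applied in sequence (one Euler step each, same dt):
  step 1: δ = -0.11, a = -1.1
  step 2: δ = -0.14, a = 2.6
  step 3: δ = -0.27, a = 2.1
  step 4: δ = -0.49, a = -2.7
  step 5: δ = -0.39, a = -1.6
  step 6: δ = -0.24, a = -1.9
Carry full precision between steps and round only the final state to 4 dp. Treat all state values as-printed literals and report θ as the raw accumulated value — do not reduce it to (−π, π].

(-28.5674, -21.7573, -4.5013, 16.1500)

after step 1 (δ=-0.11, a=-1.1): (-11.509878, -22.328632, -2.472633, 16.525000)
after step 2 (δ=-0.14, a=2.6): (-14.750709, -24.890709, -2.643864, 17.175000)
after step 3 (δ=-0.27, a=2.1): (-18.523494, -26.940681, -2.993372, 17.700000)
after step 4 (δ=-0.49, a=-2.7): (-22.899976, -27.594156, -3.687561, 17.025000)
after step 5 (δ=-0.39, a=-1.6): (-26.537472, -25.384114, -4.202136, 16.625000)
after step 6 (δ=-0.24, a=-1.9): (-28.567378, -21.757284, -4.501284, 16.150000)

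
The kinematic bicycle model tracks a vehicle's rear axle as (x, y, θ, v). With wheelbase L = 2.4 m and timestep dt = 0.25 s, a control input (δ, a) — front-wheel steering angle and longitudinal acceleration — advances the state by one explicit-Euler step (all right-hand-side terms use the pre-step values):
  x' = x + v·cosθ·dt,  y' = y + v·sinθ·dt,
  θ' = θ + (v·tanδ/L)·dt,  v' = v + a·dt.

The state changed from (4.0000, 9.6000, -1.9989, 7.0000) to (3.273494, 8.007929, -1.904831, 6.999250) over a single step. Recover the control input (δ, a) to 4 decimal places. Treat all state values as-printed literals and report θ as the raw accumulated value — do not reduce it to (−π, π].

a = (v'−v)/dt = (-0.000750)/0.25 = -0.0030
Δθ = θ'−θ = 0.094069;  (v·dt/L) = 7.0000·0.25/2.4 = 0.729167
tan δ = Δθ·L/(v·dt) = 0.129009  →  δ = 0.1283

δ = 0.1283, a = -0.0030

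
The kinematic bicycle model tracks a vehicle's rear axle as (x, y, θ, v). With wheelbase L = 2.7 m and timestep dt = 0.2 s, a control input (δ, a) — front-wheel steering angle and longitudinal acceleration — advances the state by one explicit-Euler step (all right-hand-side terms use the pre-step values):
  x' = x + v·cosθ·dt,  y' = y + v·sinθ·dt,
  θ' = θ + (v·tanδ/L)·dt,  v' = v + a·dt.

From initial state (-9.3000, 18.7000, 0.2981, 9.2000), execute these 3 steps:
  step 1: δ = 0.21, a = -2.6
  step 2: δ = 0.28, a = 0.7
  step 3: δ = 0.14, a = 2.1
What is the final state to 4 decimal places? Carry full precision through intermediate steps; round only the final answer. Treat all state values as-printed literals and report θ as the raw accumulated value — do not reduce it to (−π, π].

(-4.5458, 21.0218, 0.7203, 9.2400)

after step 1 (δ=0.21, a=-2.6): (-7.541151, 19.240416, 0.443353, 8.680000)
after step 2 (δ=0.28, a=0.7): (-5.972990, 19.985109, 0.628239, 8.820000)
after step 3 (δ=0.14, a=2.1): (-4.545802, 21.021849, 0.720308, 9.240000)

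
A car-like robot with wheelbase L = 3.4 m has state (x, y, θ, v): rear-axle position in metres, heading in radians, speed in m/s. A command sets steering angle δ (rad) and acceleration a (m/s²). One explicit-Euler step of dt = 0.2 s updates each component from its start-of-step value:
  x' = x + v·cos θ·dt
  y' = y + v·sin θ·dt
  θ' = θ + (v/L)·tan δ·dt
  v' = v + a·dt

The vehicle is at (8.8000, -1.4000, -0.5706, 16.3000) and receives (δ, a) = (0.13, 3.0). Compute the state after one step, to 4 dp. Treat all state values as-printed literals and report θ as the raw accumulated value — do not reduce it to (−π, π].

x' = 8.8000 + 16.3000·cos(-0.5706)·0.2 = 11.5435
y' = -1.4000 + 16.3000·sin(-0.5706)·0.2 = -3.1608
θ' = -0.5706 + (16.3000/3.4)·tan(0.13)·0.2 = -0.4452
v' = 16.3000 + 3.0000·0.2 = 16.9000

(11.5435, -3.1608, -0.4452, 16.9000)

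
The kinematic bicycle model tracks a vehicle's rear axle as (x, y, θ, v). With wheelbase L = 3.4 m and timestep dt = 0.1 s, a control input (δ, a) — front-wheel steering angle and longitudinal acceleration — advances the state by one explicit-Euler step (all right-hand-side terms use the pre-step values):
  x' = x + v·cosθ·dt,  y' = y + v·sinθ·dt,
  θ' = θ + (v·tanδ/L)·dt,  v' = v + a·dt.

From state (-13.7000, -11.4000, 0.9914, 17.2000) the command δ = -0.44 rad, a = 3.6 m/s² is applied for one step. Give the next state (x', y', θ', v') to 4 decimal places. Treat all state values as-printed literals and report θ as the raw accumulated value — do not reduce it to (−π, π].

x' = -13.7000 + 17.2000·cos(0.9914)·0.1 = -12.7583
y' = -11.4000 + 17.2000·sin(0.9914)·0.1 = -9.9607
θ' = 0.9914 + (17.2000/3.4)·tan(-0.44)·0.1 = 0.7532
v' = 17.2000 + 3.6000·0.1 = 17.5600

(-12.7583, -9.9607, 0.7532, 17.5600)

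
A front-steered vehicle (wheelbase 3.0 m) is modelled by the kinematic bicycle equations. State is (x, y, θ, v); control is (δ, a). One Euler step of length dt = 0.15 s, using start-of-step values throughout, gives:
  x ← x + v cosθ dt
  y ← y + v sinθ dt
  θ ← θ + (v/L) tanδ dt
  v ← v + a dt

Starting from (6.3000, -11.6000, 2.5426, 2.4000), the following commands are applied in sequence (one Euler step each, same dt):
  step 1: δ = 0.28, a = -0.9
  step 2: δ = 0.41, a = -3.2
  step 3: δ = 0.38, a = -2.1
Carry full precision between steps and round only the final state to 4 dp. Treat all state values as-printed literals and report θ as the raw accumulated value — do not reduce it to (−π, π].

after step 1 (δ=0.28, a=-0.9): (6.002675, -11.397028, 2.577107, 2.265000)
after step 2 (δ=0.41, a=-3.2): (5.715632, -11.215268, 2.626329, 1.785000)
after step 3 (δ=0.38, a=-2.1): (5.482646, -11.083330, 2.661976, 1.470000)

(5.4826, -11.0833, 2.6620, 1.4700)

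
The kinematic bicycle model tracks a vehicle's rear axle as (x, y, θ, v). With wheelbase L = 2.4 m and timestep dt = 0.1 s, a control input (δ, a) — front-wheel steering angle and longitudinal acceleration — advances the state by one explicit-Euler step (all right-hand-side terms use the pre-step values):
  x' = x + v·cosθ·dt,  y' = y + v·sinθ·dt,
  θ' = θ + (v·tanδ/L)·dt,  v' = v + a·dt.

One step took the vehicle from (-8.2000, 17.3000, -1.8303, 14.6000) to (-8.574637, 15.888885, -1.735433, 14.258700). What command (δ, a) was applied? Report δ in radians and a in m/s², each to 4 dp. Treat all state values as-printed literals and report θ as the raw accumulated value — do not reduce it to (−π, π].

a = (v'−v)/dt = (-0.341300)/0.1 = -3.4130
Δθ = θ'−θ = 0.094867;  (v·dt/L) = 14.6000·0.1/2.4 = 0.608333
tan δ = Δθ·L/(v·dt) = 0.155946  →  δ = 0.1547

δ = 0.1547, a = -3.4130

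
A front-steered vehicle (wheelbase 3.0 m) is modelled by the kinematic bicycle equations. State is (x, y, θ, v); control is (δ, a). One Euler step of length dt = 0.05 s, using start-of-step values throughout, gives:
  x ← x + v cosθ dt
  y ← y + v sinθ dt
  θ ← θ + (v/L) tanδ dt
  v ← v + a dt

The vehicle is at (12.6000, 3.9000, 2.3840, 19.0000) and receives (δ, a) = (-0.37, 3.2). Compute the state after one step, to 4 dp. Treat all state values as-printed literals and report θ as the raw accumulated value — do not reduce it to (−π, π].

x' = 12.6000 + 19.0000·cos(2.3840)·0.05 = 11.9098
y' = 3.9000 + 19.0000·sin(2.3840)·0.05 = 4.5528
θ' = 2.3840 + (19.0000/3.0)·tan(-0.37)·0.05 = 2.2612
v' = 19.0000 + 3.2000·0.05 = 19.1600

(11.9098, 4.5528, 2.2612, 19.1600)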